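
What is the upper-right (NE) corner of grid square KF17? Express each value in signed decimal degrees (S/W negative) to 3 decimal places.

-32.000, 24.000

Field K=10, F=5: +10·20° lon, +5·10° lat → SW at lon 20°, lat -40°.
Square 1, 7: +1·2° lon, +7·1° lat → SW at lon 22°, lat -33°.
Cell spans 2° lon × 1° lat. NE corner is SW corner plus one full cell.
latitude -32.000, longitude 24.000.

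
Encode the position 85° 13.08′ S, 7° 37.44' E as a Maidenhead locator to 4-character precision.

JA34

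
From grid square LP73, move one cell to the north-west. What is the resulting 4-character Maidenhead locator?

LP64

Longitude square 7; −1 → 6.
Latitude square 3; +1 → 4.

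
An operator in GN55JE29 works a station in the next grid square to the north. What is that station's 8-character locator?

Latitude extended square 9; +1 → 10, wraps to 0, carry into subsquare.
Latitude subsquare e = 4; +1 → 5 = f.
The longitude characters are unchanged.

GN55jf20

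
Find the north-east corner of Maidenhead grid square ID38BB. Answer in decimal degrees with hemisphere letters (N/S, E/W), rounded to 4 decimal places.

Field I=8, D=3: +8·20° lon, +3·10° lat → SW at lon -20°, lat -60°.
Square 3, 8: +3·2° lon, +8·1° lat → SW at lon -14°, lat -52°.
Subsquare b=1, b=1: +1·0.0833333° lon, +1·0.0416667° lat → SW at lon -13.9167°, lat -51.9583°.
Cell spans 0.0833333° lon × 0.0416667° lat. NE corner is SW corner plus one full cell.
latitude 51.9167° S, longitude 13.8333° W.

51.9167° S, 13.8333° W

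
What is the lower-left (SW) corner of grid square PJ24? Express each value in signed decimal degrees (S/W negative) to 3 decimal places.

4.000, 124.000

Field P=15, J=9: +15·20° lon, +9·10° lat → SW at lon 120°, lat 0°.
Square 2, 4: +2·2° lon, +4·1° lat → SW at lon 124°, lat 4°.
latitude 4.000, longitude 124.000.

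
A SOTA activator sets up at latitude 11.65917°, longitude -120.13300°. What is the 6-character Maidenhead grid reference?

CK91wp

Offset from 180°W / 90°S: lon 59.8670°, lat 101.6592°.
Field: 59.8670/20 → 2 → C, 101.6592/10 → 10 → K; chars CK.
Square: 19.8670/2 → 9, 1.6592/1 → 1; chars 91.
Subsquare: 1.8670/0.0833333 → 22 → w, 0.6592/0.0416667 → 15 → p; chars wp.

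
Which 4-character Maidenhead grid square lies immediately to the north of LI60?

Latitude square 0; +1 → 1.
The longitude characters are unchanged.

LI61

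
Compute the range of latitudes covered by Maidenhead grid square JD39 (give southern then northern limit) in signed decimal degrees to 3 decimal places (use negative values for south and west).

-51.000, -50.000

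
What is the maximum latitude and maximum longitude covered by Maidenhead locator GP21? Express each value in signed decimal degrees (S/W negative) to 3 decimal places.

62.000, -54.000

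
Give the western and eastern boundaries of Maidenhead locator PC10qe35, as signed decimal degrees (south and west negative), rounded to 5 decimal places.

123.35833, 123.36667

Field P=15, C=2: +15·20° lon, +2·10° lat → SW at lon 120°, lat -70°.
Square 1, 0: +1·2° lon, +0·1° lat → SW at lon 122°, lat -70°.
Subsquare q=16, e=4: +16·0.0833333° lon, +4·0.0416667° lat → SW at lon 123.333°, lat -69.8333°.
Extended square 3, 5: +3·0.00833333° lon, +5·0.00416667° lat → SW at lon 123.358°, lat -69.8125°.
Cell spans 0.00833333° lon × 0.00416667° lat.
west 123.35833, east 123.36667.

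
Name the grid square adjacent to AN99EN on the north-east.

AN99fo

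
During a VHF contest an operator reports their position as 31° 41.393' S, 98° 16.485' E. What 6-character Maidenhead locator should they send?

Offset from 180°W / 90°S: lon 278.2747°, lat 58.3101°.
Field: 278.2747/20 → 13 → N, 58.3101/10 → 5 → F; chars NF.
Square: 18.2747/2 → 9, 8.3101/1 → 8; chars 98.
Subsquare: 0.2747/0.0833333 → 3 → d, 0.3101/0.0416667 → 7 → h; chars dh.

NF98dh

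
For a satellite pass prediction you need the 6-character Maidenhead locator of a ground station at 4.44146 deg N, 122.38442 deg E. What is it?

PJ14ek

Offset from 180°W / 90°S: lon 302.3844°, lat 94.4415°.
Field: 302.3844/20 → 15 → P, 94.4415/10 → 9 → J; chars PJ.
Square: 2.3844/2 → 1, 4.4415/1 → 4; chars 14.
Subsquare: 0.3844/0.0833333 → 4 → e, 0.4415/0.0416667 → 10 → k; chars ek.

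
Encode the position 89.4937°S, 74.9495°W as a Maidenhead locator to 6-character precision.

FA20mm

Shift to the Maidenhead origin (180°W, 90°S): lon 105.0505, lat 0.5063.
Field (20°×10°, letters A–R): lon ⌊105.0505/20⌋ = 5 → F; lat ⌊0.5063/10⌋ = 0 → A.
Square (2°×1°, digits 0–9): lon ⌊5.0505/2⌋ = 2; lat ⌊0.5063/1⌋ = 0.
Subsquare (5′×2.5′, letters a–x): lon ⌊1.0505/0.0833333⌋ = 12 → m; lat ⌊0.5063/0.0416667⌋ = 12 → m.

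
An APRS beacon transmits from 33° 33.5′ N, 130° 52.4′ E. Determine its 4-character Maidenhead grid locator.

Shift to the Maidenhead origin (180°W, 90°S): lon 310.87, lat 123.56.
Field (20°×10°, letters A–R): 310.87/20 → 15 → P, 123.56/10 → 12 → M; chars PM.
Square (2°×1°, digits 0–9): 10.87/2 → 5, 3.56/1 → 3; chars 53.

PM53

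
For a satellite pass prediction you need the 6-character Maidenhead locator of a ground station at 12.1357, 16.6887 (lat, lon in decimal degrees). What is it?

JK82id

Offset from 180°W / 90°S: lon 196.6887°, lat 102.1357°.
Field: lon ⌊196.6887/20⌋ = 9 → J; lat ⌊102.1357/10⌋ = 10 → K.
Square: lon ⌊16.6887/2⌋ = 8; lat ⌊2.1357/1⌋ = 2.
Subsquare: lon ⌊0.6887/0.0833333⌋ = 8 → i; lat ⌊0.1357/0.0416667⌋ = 3 → d.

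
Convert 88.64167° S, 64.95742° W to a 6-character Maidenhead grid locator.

FA71mi

Shift to the Maidenhead origin (180°W, 90°S): lon 115.0426, lat 1.3583.
Field: lon ⌊115.0426/20⌋ = 5 → F; lat ⌊1.3583/10⌋ = 0 → A.
Square: lon ⌊15.0426/2⌋ = 7; lat ⌊1.3583/1⌋ = 1.
Subsquare: lon ⌊1.0426/0.0833333⌋ = 12 → m; lat ⌊0.3583/0.0416667⌋ = 8 → i.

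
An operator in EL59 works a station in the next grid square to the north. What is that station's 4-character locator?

Latitude square 9; +1 → 10, wraps to 0, carry into field.
Latitude field L = 11; +1 → 12 = M.
The longitude characters are unchanged.

EM50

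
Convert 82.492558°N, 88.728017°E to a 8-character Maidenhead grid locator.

Offset from 180°W / 90°S: lon 268.72802°, lat 172.49256°.
Field: 268.72802/20 → 13 → N, 172.49256/10 → 17 → R; chars NR.
Square: 8.72802/2 → 4, 2.49256/1 → 2; chars 42.
Subsquare: 0.72802/0.0833333 → 8 → i, 0.49256/0.0416667 → 11 → l; chars il.
Extended square: 0.06135/0.00833333 → 7, 0.03422/0.00416667 → 8; chars 78.

NR42il78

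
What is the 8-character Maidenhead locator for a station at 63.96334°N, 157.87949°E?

Offset from 180°W / 90°S: lon 337.87949°, lat 153.96334°.
Field: lon ⌊337.87949/20⌋ = 16 → Q; lat ⌊153.96334/10⌋ = 15 → P.
Square: lon ⌊17.87949/2⌋ = 8; lat ⌊3.96334/1⌋ = 3.
Subsquare: lon ⌊1.87949/0.0833333⌋ = 22 → w; lat ⌊0.96334/0.0416667⌋ = 23 → x.
Extended square: lon ⌊0.04616/0.00833333⌋ = 5; lat ⌊0.00501/0.00416667⌋ = 1.

QP83wx51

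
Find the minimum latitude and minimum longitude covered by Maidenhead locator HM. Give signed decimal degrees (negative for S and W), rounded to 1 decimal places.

30.0, -40.0

Field H=7, M=12: +7·20° lon, +12·10° lat → SW at lon -40°, lat 30°.
latitude 30.0, longitude -40.0.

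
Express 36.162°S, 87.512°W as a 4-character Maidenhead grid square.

EF63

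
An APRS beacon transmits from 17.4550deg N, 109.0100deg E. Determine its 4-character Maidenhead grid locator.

OK47

Offset from 180°W / 90°S: lon 289.01°, lat 107.45°.
Field: lon ⌊289.01/20⌋ = 14 → O; lat ⌊107.45/10⌋ = 10 → K.
Square: lon ⌊9.01/2⌋ = 4; lat ⌊7.45/1⌋ = 7.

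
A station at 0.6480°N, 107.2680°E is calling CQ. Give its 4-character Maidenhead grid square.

Add 180° to longitude and 90° to latitude: 287.27, 90.65.
Field (20°×10°, letters A–R): 287.27/20 → 14 → O, 90.65/10 → 9 → J; chars OJ.
Square (2°×1°, digits 0–9): 7.27/2 → 3, 0.65/1 → 0; chars 30.

OJ30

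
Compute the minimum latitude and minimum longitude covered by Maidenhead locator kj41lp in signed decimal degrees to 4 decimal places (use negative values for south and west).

1.6250, 28.9167

Field K=10, J=9: +10·20° lon, +9·10° lat → SW at lon 20°, lat 0°.
Square 4, 1: +4·2° lon, +1·1° lat → SW at lon 28°, lat 1°.
Subsquare l=11, p=15: +11·0.0833333° lon, +15·0.0416667° lat → SW at lon 28.9167°, lat 1.625°.
latitude 1.6250, longitude 28.9167.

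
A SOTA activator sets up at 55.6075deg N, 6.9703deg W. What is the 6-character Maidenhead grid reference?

IO65mo

Shift to the Maidenhead origin (180°W, 90°S): lon 173.0297, lat 145.6075.
Field: lon ⌊173.0297/20⌋ = 8 → I; lat ⌊145.6075/10⌋ = 14 → O.
Square: lon ⌊13.0297/2⌋ = 6; lat ⌊5.6075/1⌋ = 5.
Subsquare: lon ⌊1.0297/0.0833333⌋ = 12 → m; lat ⌊0.6075/0.0416667⌋ = 14 → o.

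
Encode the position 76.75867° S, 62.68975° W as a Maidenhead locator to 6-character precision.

Shift to the Maidenhead origin (180°W, 90°S): lon 117.3102, lat 13.2413.
Field: 117.3102/20 → 5 → F, 13.2413/10 → 1 → B; chars FB.
Square: 17.3102/2 → 8, 3.2413/1 → 3; chars 83.
Subsquare: 1.3102/0.0833333 → 15 → p, 0.2413/0.0416667 → 5 → f; chars pf.

FB83pf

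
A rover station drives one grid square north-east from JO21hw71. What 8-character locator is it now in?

JO21hw82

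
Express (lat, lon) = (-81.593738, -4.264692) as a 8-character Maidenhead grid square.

IA78uj87

Offset from 180°W / 90°S: lon 175.73531°, lat 8.40626°.
Field: 175.73531/20 → 8 → I, 8.40626/10 → 0 → A; chars IA.
Square: 15.73531/2 → 7, 8.40626/1 → 8; chars 78.
Subsquare: 1.73531/0.0833333 → 20 → u, 0.40626/0.0416667 → 9 → j; chars uj.
Extended square: 0.06864/0.00833333 → 8, 0.03126/0.00416667 → 7; chars 87.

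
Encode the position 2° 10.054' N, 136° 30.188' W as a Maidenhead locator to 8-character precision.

CJ12re90

Shift to the Maidenhead origin (180°W, 90°S): lon 43.49687, lat 92.16757.
Field: 43.49687/20 → 2 → C, 92.16757/10 → 9 → J; chars CJ.
Square: 3.49687/2 → 1, 2.16757/1 → 2; chars 12.
Subsquare: 1.49687/0.0833333 → 17 → r, 0.16757/0.0416667 → 4 → e; chars re.
Extended square: 0.08020/0.00833333 → 9, 0.00090/0.00416667 → 0; chars 90.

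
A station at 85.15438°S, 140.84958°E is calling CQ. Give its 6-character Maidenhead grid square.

QA04ku

Add 180° to longitude and 90° to latitude: 320.8496, 4.8456.
Field (20°×10°, letters A–R): lon ⌊320.8496/20⌋ = 16 → Q; lat ⌊4.8456/10⌋ = 0 → A.
Square (2°×1°, digits 0–9): lon ⌊0.8496/2⌋ = 0; lat ⌊4.8456/1⌋ = 4.
Subsquare (5′×2.5′, letters a–x): lon ⌊0.8496/0.0833333⌋ = 10 → k; lat ⌊0.8456/0.0416667⌋ = 20 → u.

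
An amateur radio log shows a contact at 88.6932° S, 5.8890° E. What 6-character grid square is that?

Add 180° to longitude and 90° to latitude: 185.8890, 1.3068.
Field: 185.8890/20 → 9 → J, 1.3068/10 → 0 → A; chars JA.
Square: 5.8890/2 → 2, 1.3068/1 → 1; chars 21.
Subsquare: 1.8890/0.0833333 → 22 → w, 0.3068/0.0416667 → 7 → h; chars wh.

JA21wh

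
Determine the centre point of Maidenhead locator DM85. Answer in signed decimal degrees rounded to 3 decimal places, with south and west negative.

35.500, -103.000

Field D=3, M=12: +3·20° lon, +12·10° lat → SW at lon -120°, lat 30°.
Square 8, 5: +8·2° lon, +5·1° lat → SW at lon -104°, lat 35°.
Cell spans 2° lon × 1° lat. Centre is SW corner plus half of each.
latitude 35.500, longitude -103.000.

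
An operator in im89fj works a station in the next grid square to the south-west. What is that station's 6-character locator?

IM89ei

Longitude subsquare f = 5; −1 → 4 = e.
Latitude subsquare j = 9; −1 → 8 = i.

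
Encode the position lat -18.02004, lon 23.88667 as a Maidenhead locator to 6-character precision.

KH11wx

Offset from 180°W / 90°S: lon 203.8867°, lat 71.9800°.
Field (20°×10°, letters A–R): lon ⌊203.8867/20⌋ = 10 → K; lat ⌊71.9800/10⌋ = 7 → H.
Square (2°×1°, digits 0–9): lon ⌊3.8867/2⌋ = 1; lat ⌊1.9800/1⌋ = 1.
Subsquare (5′×2.5′, letters a–x): lon ⌊1.8867/0.0833333⌋ = 22 → w; lat ⌊0.9800/0.0416667⌋ = 23 → x.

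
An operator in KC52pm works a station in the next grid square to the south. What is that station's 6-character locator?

KC52pl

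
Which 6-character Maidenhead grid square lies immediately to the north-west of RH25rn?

RH25qo

Longitude subsquare r = 17; −1 → 16 = q.
Latitude subsquare n = 13; +1 → 14 = o.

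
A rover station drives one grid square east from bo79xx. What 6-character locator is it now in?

BO89ax

Longitude subsquare x = 23; +1 → 24, wraps to 0 = a, carry into square.
Longitude square 7; +1 → 8.
The latitude characters are unchanged.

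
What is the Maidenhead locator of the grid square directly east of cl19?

CL29

Longitude square 1; +1 → 2.
The latitude characters are unchanged.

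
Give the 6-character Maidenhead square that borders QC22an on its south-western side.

QC12xm

Longitude subsquare a = 0; −1 → -1, wraps to 23 = x, carry into square.
Longitude square 2; −1 → 1.
Latitude subsquare n = 13; −1 → 12 = m.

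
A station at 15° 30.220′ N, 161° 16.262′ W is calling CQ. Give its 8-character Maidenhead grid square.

AK95im70

Shift to the Maidenhead origin (180°W, 90°S): lon 18.72897, lat 105.50367.
Field: 18.72897/20 → 0 → A, 105.50367/10 → 10 → K; chars AK.
Square: 18.72897/2 → 9, 5.50367/1 → 5; chars 95.
Subsquare: 0.72897/0.0833333 → 8 → i, 0.50367/0.0416667 → 12 → m; chars im.
Extended square: 0.06230/0.00833333 → 7, 0.00367/0.00416667 → 0; chars 70.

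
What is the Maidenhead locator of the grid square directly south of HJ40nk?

HJ40nj

Latitude subsquare k = 10; −1 → 9 = j.
The longitude characters are unchanged.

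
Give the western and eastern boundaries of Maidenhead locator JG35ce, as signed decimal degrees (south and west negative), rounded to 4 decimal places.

6.1667, 6.2500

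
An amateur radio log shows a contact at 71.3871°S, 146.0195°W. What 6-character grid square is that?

BB68xo

Offset from 180°W / 90°S: lon 33.9805°, lat 18.6129°.
Field: 33.9805/20 → 1 → B, 18.6129/10 → 1 → B; chars BB.
Square: 13.9805/2 → 6, 8.6129/1 → 8; chars 68.
Subsquare: 1.9805/0.0833333 → 23 → x, 0.6129/0.0416667 → 14 → o; chars xo.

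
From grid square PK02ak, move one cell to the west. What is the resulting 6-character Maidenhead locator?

OK92xk

Longitude subsquare a = 0; −1 → -1, wraps to 23 = x, carry into square.
Longitude square 0; −1 → -1, wraps to 9, carry into field.
Longitude field P = 15; −1 → 14 = O.
The latitude characters are unchanged.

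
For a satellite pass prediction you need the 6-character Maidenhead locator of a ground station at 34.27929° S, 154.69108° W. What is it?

BF25pr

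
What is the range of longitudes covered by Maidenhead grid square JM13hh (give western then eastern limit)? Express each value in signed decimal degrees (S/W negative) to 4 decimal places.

Field J=9, M=12: +9·20° lon, +12·10° lat → SW at lon 0°, lat 30°.
Square 1, 3: +1·2° lon, +3·1° lat → SW at lon 2°, lat 33°.
Subsquare h=7, h=7: +7·0.0833333° lon, +7·0.0416667° lat → SW at lon 2.58333°, lat 33.2917°.
Cell spans 0.0833333° lon × 0.0416667° lat.
west 2.5833, east 2.6667.

2.5833, 2.6667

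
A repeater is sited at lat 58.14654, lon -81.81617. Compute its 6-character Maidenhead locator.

EO98cd

Add 180° to longitude and 90° to latitude: 98.1838, 148.1465.
Field: lon ⌊98.1838/20⌋ = 4 → E; lat ⌊148.1465/10⌋ = 14 → O.
Square: lon ⌊18.1838/2⌋ = 9; lat ⌊8.1465/1⌋ = 8.
Subsquare: lon ⌊0.1838/0.0833333⌋ = 2 → c; lat ⌊0.1465/0.0416667⌋ = 3 → d.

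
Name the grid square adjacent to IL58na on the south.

IL57nx

Latitude subsquare a = 0; −1 → -1, wraps to 23 = x, carry into square.
Latitude square 8; −1 → 7.
The longitude characters are unchanged.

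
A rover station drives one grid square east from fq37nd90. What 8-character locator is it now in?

Longitude extended square 9; +1 → 10, wraps to 0, carry into subsquare.
Longitude subsquare n = 13; +1 → 14 = o.
The latitude characters are unchanged.

FQ37od00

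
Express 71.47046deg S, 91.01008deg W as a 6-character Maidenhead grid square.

Add 180° to longitude and 90° to latitude: 88.9899, 18.5295.
Field: 88.9899/20 → 4 → E, 18.5295/10 → 1 → B; chars EB.
Square: 8.9899/2 → 4, 8.5295/1 → 8; chars 48.
Subsquare: 0.9899/0.0833333 → 11 → l, 0.5295/0.0416667 → 12 → m; chars lm.

EB48lm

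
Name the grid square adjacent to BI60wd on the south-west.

Longitude subsquare w = 22; −1 → 21 = v.
Latitude subsquare d = 3; −1 → 2 = c.

BI60vc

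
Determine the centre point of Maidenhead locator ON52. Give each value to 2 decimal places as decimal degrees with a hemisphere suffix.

42.50° N, 111.00° E

Field O=14, N=13: +14·20° lon, +13·10° lat → SW at lon 100°, lat 40°.
Square 5, 2: +5·2° lon, +2·1° lat → SW at lon 110°, lat 42°.
Cell spans 2° lon × 1° lat. Centre is SW corner plus half of each.
latitude 42.50° N, longitude 111.00° E.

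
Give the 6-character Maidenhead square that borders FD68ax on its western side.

FD58xx

Longitude subsquare a = 0; −1 → -1, wraps to 23 = x, carry into square.
Longitude square 6; −1 → 5.
The latitude characters are unchanged.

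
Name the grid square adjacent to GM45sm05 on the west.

GM45rm95

Longitude extended square 0; −1 → -1, wraps to 9, carry into subsquare.
Longitude subsquare s = 18; −1 → 17 = r.
The latitude characters are unchanged.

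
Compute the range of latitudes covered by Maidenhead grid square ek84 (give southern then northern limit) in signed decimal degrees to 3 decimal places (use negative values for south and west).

Field E=4, K=10: +4·20° lon, +10·10° lat → SW at lon -100°, lat 10°.
Square 8, 4: +8·2° lon, +4·1° lat → SW at lon -84°, lat 14°.
Cell spans 2° lon × 1° lat.
south 14.000, north 15.000.

14.000, 15.000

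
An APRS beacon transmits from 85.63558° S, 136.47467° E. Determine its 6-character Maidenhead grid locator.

PA84fi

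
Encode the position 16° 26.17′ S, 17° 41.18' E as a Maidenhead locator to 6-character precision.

JH83un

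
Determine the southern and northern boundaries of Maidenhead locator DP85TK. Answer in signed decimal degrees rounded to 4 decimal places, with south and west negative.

Field D=3, P=15: +3·20° lon, +15·10° lat → SW at lon -120°, lat 60°.
Square 8, 5: +8·2° lon, +5·1° lat → SW at lon -104°, lat 65°.
Subsquare t=19, k=10: +19·0.0833333° lon, +10·0.0416667° lat → SW at lon -102.417°, lat 65.4167°.
Cell spans 0.0833333° lon × 0.0416667° lat.
south 65.4167, north 65.4583.

65.4167, 65.4583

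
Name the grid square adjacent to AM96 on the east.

BM06

Longitude square 9; +1 → 10, wraps to 0, carry into field.
Longitude field A = 0; +1 → 1 = B.
The latitude characters are unchanged.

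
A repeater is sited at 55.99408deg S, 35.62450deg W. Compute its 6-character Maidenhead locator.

HD24ea

Add 180° to longitude and 90° to latitude: 144.3755, 34.0059.
Field (20°×10°, letters A–R): 144.3755/20 → 7 → H, 34.0059/10 → 3 → D; chars HD.
Square (2°×1°, digits 0–9): 4.3755/2 → 2, 4.0059/1 → 4; chars 24.
Subsquare (5′×2.5′, letters a–x): 0.3755/0.0833333 → 4 → e, 0.0059/0.0416667 → 0 → a; chars ea.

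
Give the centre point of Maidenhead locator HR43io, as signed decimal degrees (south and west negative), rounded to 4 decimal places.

83.6042, -31.2917

Field H=7, R=17: +7·20° lon, +17·10° lat → SW at lon -40°, lat 80°.
Square 4, 3: +4·2° lon, +3·1° lat → SW at lon -32°, lat 83°.
Subsquare i=8, o=14: +8·0.0833333° lon, +14·0.0416667° lat → SW at lon -31.3333°, lat 83.5833°.
Cell spans 0.0833333° lon × 0.0416667° lat. Centre is SW corner plus half of each.
latitude 83.6042, longitude -31.2917.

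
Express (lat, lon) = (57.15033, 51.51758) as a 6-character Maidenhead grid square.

Add 180° to longitude and 90° to latitude: 231.5176, 147.1503.
Field: 231.5176/20 → 11 → L, 147.1503/10 → 14 → O; chars LO.
Square: 11.5176/2 → 5, 7.1503/1 → 7; chars 57.
Subsquare: 1.5176/0.0833333 → 18 → s, 0.1503/0.0416667 → 3 → d; chars sd.

LO57sd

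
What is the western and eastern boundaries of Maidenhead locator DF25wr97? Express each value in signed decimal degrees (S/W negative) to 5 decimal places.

Field D=3, F=5: +3·20° lon, +5·10° lat → SW at lon -120°, lat -40°.
Square 2, 5: +2·2° lon, +5·1° lat → SW at lon -116°, lat -35°.
Subsquare w=22, r=17: +22·0.0833333° lon, +17·0.0416667° lat → SW at lon -114.167°, lat -34.2917°.
Extended square 9, 7: +9·0.00833333° lon, +7·0.00416667° lat → SW at lon -114.092°, lat -34.2625°.
Cell spans 0.00833333° lon × 0.00416667° lat.
west -114.09167, east -114.08333.

-114.09167, -114.08333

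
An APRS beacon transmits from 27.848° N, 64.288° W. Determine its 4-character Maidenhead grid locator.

FL77

Shift to the Maidenhead origin (180°W, 90°S): lon 115.71, lat 117.85.
Field (20°×10°, letters A–R): lon ⌊115.71/20⌋ = 5 → F; lat ⌊117.85/10⌋ = 11 → L.
Square (2°×1°, digits 0–9): lon ⌊15.71/2⌋ = 7; lat ⌊7.85/1⌋ = 7.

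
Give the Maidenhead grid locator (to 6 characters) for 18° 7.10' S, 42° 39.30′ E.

Add 180° to longitude and 90° to latitude: 222.6550, 71.8817.
Field: lon ⌊222.6550/20⌋ = 11 → L; lat ⌊71.8817/10⌋ = 7 → H.
Square: lon ⌊2.6550/2⌋ = 1; lat ⌊1.8817/1⌋ = 1.
Subsquare: lon ⌊0.6550/0.0833333⌋ = 7 → h; lat ⌊0.8817/0.0416667⌋ = 21 → v.

LH11hv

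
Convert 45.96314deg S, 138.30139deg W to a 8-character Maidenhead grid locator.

Offset from 180°W / 90°S: lon 41.69861°, lat 44.03686°.
Field: lon ⌊41.69861/20⌋ = 2 → C; lat ⌊44.03686/10⌋ = 4 → E.
Square: lon ⌊1.69861/2⌋ = 0; lat ⌊4.03686/1⌋ = 4.
Subsquare: lon ⌊1.69861/0.0833333⌋ = 20 → u; lat ⌊0.03686/0.0416667⌋ = 0 → a.
Extended square: lon ⌊0.03194/0.00833333⌋ = 3; lat ⌊0.03686/0.00416667⌋ = 8.

CE04ua38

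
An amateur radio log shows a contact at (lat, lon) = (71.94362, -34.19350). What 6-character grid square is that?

HQ21vw

Add 180° to longitude and 90° to latitude: 145.8065, 161.9436.
Field: lon ⌊145.8065/20⌋ = 7 → H; lat ⌊161.9436/10⌋ = 16 → Q.
Square: lon ⌊5.8065/2⌋ = 2; lat ⌊1.9436/1⌋ = 1.
Subsquare: lon ⌊1.8065/0.0833333⌋ = 21 → v; lat ⌊0.9436/0.0416667⌋ = 22 → w.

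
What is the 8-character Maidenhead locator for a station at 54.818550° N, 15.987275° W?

IO24at16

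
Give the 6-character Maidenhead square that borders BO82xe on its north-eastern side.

BO92af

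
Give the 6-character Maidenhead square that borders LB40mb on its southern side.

LB40ma

Latitude subsquare b = 1; −1 → 0 = a.
The longitude characters are unchanged.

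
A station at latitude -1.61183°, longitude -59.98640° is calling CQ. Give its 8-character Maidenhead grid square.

GI08aj13

Shift to the Maidenhead origin (180°W, 90°S): lon 120.01360, lat 88.38817.
Field: 120.01360/20 → 6 → G, 88.38817/10 → 8 → I; chars GI.
Square: 0.01360/2 → 0, 8.38817/1 → 8; chars 08.
Subsquare: 0.01360/0.0833333 → 0 → a, 0.38817/0.0416667 → 9 → j; chars aj.
Extended square: 0.01360/0.00833333 → 1, 0.01317/0.00416667 → 3; chars 13.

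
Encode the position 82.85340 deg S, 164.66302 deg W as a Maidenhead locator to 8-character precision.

AA77qd05

Add 180° to longitude and 90° to latitude: 15.33698, 7.14660.
Field: 15.33698/20 → 0 → A, 7.14660/10 → 0 → A; chars AA.
Square: 15.33698/2 → 7, 7.14660/1 → 7; chars 77.
Subsquare: 1.33698/0.0833333 → 16 → q, 0.14660/0.0416667 → 3 → d; chars qd.
Extended square: 0.00365/0.00833333 → 0, 0.02160/0.00416667 → 5; chars 05.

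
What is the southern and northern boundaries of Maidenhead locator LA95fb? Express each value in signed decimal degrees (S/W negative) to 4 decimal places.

-84.9583, -84.9167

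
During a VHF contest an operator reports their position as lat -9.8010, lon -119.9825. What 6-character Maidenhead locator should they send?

Add 180° to longitude and 90° to latitude: 60.0175, 80.1990.
Field (20°×10°, letters A–R): lon ⌊60.0175/20⌋ = 3 → D; lat ⌊80.1990/10⌋ = 8 → I.
Square (2°×1°, digits 0–9): lon ⌊0.0175/2⌋ = 0; lat ⌊0.1990/1⌋ = 0.
Subsquare (5′×2.5′, letters a–x): lon ⌊0.0175/0.0833333⌋ = 0 → a; lat ⌊0.1990/0.0416667⌋ = 4 → e.

DI00ae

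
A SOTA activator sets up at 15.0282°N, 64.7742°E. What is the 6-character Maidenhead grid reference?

MK25ja

Shift to the Maidenhead origin (180°W, 90°S): lon 244.7742, lat 105.0282.
Field: lon ⌊244.7742/20⌋ = 12 → M; lat ⌊105.0282/10⌋ = 10 → K.
Square: lon ⌊4.7742/2⌋ = 2; lat ⌊5.0282/1⌋ = 5.
Subsquare: lon ⌊0.7742/0.0833333⌋ = 9 → j; lat ⌊0.0282/0.0416667⌋ = 0 → a.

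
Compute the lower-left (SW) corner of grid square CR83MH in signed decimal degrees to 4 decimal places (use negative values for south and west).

83.2917, -123.0000

Field C=2, R=17: +2·20° lon, +17·10° lat → SW at lon -140°, lat 80°.
Square 8, 3: +8·2° lon, +3·1° lat → SW at lon -124°, lat 83°.
Subsquare m=12, h=7: +12·0.0833333° lon, +7·0.0416667° lat → SW at lon -123°, lat 83.2917°.
latitude 83.2917, longitude -123.0000.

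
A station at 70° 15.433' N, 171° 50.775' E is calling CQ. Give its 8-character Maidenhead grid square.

RQ50wg11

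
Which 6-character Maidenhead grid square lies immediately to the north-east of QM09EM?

QM09fn

Longitude subsquare e = 4; +1 → 5 = f.
Latitude subsquare m = 12; +1 → 13 = n.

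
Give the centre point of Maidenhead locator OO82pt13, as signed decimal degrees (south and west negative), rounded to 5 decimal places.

Field O=14, O=14: +14·20° lon, +14·10° lat → SW at lon 100°, lat 50°.
Square 8, 2: +8·2° lon, +2·1° lat → SW at lon 116°, lat 52°.
Subsquare p=15, t=19: +15·0.0833333° lon, +19·0.0416667° lat → SW at lon 117.25°, lat 52.7917°.
Extended square 1, 3: +1·0.00833333° lon, +3·0.00416667° lat → SW at lon 117.258°, lat 52.8042°.
Cell spans 0.00833333° lon × 0.00416667° lat. Centre is SW corner plus half of each.
latitude 52.80625, longitude 117.26250.

52.80625, 117.26250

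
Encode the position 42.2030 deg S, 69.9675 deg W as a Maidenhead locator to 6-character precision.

FE57at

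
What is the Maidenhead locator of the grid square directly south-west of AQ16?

Longitude square 1; −1 → 0.
Latitude square 6; −1 → 5.

AQ05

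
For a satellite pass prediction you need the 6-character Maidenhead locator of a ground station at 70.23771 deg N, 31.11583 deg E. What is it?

KQ50nf

Offset from 180°W / 90°S: lon 211.1158°, lat 160.2377°.
Field (20°×10°, letters A–R): 211.1158/20 → 10 → K, 160.2377/10 → 16 → Q; chars KQ.
Square (2°×1°, digits 0–9): 11.1158/2 → 5, 0.2377/1 → 0; chars 50.
Subsquare (5′×2.5′, letters a–x): 1.1158/0.0833333 → 13 → n, 0.2377/0.0416667 → 5 → f; chars nf.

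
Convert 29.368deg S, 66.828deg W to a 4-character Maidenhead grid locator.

FG60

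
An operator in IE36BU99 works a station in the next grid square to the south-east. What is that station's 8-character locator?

Longitude extended square 9; +1 → 10, wraps to 0, carry into subsquare.
Longitude subsquare b = 1; +1 → 2 = c.
Latitude extended square 9; −1 → 8.

IE36cu08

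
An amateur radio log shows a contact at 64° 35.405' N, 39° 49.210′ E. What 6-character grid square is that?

Add 180° to longitude and 90° to latitude: 219.8202, 154.5901.
Field (20°×10°, letters A–R): 219.8202/20 → 10 → K, 154.5901/10 → 15 → P; chars KP.
Square (2°×1°, digits 0–9): 19.8202/2 → 9, 4.5901/1 → 4; chars 94.
Subsquare (5′×2.5′, letters a–x): 1.8202/0.0833333 → 21 → v, 0.5901/0.0416667 → 14 → o; chars vo.

KP94vo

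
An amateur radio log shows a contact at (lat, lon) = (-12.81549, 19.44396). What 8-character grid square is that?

JH97re34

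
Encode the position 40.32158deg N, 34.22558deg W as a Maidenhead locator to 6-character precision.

Add 180° to longitude and 90° to latitude: 145.7744, 130.3216.
Field: lon ⌊145.7744/20⌋ = 7 → H; lat ⌊130.3216/10⌋ = 13 → N.
Square: lon ⌊5.7744/2⌋ = 2; lat ⌊0.3216/1⌋ = 0.
Subsquare: lon ⌊1.7744/0.0833333⌋ = 21 → v; lat ⌊0.3216/0.0416667⌋ = 7 → h.

HN20vh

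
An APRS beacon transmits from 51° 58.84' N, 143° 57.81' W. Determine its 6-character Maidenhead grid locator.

BO81ax

Add 180° to longitude and 90° to latitude: 36.0365, 141.9807.
Field: 36.0365/20 → 1 → B, 141.9807/10 → 14 → O; chars BO.
Square: 16.0365/2 → 8, 1.9807/1 → 1; chars 81.
Subsquare: 0.0365/0.0833333 → 0 → a, 0.9807/0.0416667 → 23 → x; chars ax.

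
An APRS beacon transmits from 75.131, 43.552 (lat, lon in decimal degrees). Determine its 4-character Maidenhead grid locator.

Offset from 180°W / 90°S: lon 223.55°, lat 165.13°.
Field (20°×10°, letters A–R): lon ⌊223.55/20⌋ = 11 → L; lat ⌊165.13/10⌋ = 16 → Q.
Square (2°×1°, digits 0–9): lon ⌊3.55/2⌋ = 1; lat ⌊5.13/1⌋ = 5.

LQ15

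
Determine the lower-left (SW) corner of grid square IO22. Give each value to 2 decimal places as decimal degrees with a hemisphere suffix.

52.00° N, 16.00° W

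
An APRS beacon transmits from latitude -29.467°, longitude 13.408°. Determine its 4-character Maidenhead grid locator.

JG60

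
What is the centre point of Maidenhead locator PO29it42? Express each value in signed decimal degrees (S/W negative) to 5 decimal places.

59.80208, 124.70417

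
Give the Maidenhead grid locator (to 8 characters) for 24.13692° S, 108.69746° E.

OG45iu37

Shift to the Maidenhead origin (180°W, 90°S): lon 288.69746, lat 65.86308.
Field: lon ⌊288.69746/20⌋ = 14 → O; lat ⌊65.86308/10⌋ = 6 → G.
Square: lon ⌊8.69746/2⌋ = 4; lat ⌊5.86308/1⌋ = 5.
Subsquare: lon ⌊0.69746/0.0833333⌋ = 8 → i; lat ⌊0.86308/0.0416667⌋ = 20 → u.
Extended square: lon ⌊0.03079/0.00833333⌋ = 3; lat ⌊0.02975/0.00416667⌋ = 7.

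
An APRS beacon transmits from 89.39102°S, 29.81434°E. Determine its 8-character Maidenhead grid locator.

Shift to the Maidenhead origin (180°W, 90°S): lon 209.81434, lat 0.60898.
Field: 209.81434/20 → 10 → K, 0.60898/10 → 0 → A; chars KA.
Square: 9.81434/2 → 4, 0.60898/1 → 0; chars 40.
Subsquare: 1.81434/0.0833333 → 21 → v, 0.60898/0.0416667 → 14 → o; chars vo.
Extended square: 0.06434/0.00833333 → 7, 0.02565/0.00416667 → 6; chars 76.

KA40vo76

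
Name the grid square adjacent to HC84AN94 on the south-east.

Longitude extended square 9; +1 → 10, wraps to 0, carry into subsquare.
Longitude subsquare a = 0; +1 → 1 = b.
Latitude extended square 4; −1 → 3.

HC84bn03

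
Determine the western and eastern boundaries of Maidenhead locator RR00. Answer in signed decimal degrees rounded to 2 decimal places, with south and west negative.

160.00, 162.00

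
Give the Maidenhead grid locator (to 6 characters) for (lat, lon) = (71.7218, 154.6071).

Shift to the Maidenhead origin (180°W, 90°S): lon 334.6071, lat 161.7218.
Field: 334.6071/20 → 16 → Q, 161.7218/10 → 16 → Q; chars QQ.
Square: 14.6071/2 → 7, 1.7218/1 → 1; chars 71.
Subsquare: 0.6071/0.0833333 → 7 → h, 0.7218/0.0416667 → 17 → r; chars hr.

QQ71hr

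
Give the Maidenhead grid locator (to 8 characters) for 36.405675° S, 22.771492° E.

Shift to the Maidenhead origin (180°W, 90°S): lon 202.77149, lat 53.59432.
Field: lon ⌊202.77149/20⌋ = 10 → K; lat ⌊53.59432/10⌋ = 5 → F.
Square: lon ⌊2.77149/2⌋ = 1; lat ⌊3.59432/1⌋ = 3.
Subsquare: lon ⌊0.77149/0.0833333⌋ = 9 → j; lat ⌊0.59432/0.0416667⌋ = 14 → o.
Extended square: lon ⌊0.02149/0.00833333⌋ = 2; lat ⌊0.01099/0.00416667⌋ = 2.

KF13jo22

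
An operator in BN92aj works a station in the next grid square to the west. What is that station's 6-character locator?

Longitude subsquare a = 0; −1 → -1, wraps to 23 = x, carry into square.
Longitude square 9; −1 → 8.
The latitude characters are unchanged.

BN82xj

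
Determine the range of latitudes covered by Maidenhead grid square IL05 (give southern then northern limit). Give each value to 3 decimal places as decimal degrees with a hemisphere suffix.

25.000° N, 26.000° N

Field I=8, L=11: +8·20° lon, +11·10° lat → SW at lon -20°, lat 20°.
Square 0, 5: +0·2° lon, +5·1° lat → SW at lon -20°, lat 25°.
Cell spans 2° lon × 1° lat.
south 25.000° N, north 26.000° N.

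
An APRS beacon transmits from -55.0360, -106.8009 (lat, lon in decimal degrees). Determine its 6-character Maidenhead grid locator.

Shift to the Maidenhead origin (180°W, 90°S): lon 73.1991, lat 34.9640.
Field: lon ⌊73.1991/20⌋ = 3 → D; lat ⌊34.9640/10⌋ = 3 → D.
Square: lon ⌊13.1991/2⌋ = 6; lat ⌊4.9640/1⌋ = 4.
Subsquare: lon ⌊1.1991/0.0833333⌋ = 14 → o; lat ⌊0.9640/0.0416667⌋ = 23 → x.

DD64ox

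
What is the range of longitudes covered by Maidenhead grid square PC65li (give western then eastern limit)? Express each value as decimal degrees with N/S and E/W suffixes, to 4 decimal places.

132.9167° E, 133.0000° E

Field P=15, C=2: +15·20° lon, +2·10° lat → SW at lon 120°, lat -70°.
Square 6, 5: +6·2° lon, +5·1° lat → SW at lon 132°, lat -65°.
Subsquare l=11, i=8: +11·0.0833333° lon, +8·0.0416667° lat → SW at lon 132.917°, lat -64.6667°.
Cell spans 0.0833333° lon × 0.0416667° lat.
west 132.9167° E, east 133.0000° E.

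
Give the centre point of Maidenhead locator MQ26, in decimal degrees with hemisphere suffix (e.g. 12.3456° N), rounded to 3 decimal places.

Field M=12, Q=16: +12·20° lon, +16·10° lat → SW at lon 60°, lat 70°.
Square 2, 6: +2·2° lon, +6·1° lat → SW at lon 64°, lat 76°.
Cell spans 2° lon × 1° lat. Centre is SW corner plus half of each.
latitude 76.500° N, longitude 65.000° E.

76.500° N, 65.000° E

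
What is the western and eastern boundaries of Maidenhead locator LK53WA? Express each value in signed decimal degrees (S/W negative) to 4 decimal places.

51.8333, 51.9167

Field L=11, K=10: +11·20° lon, +10·10° lat → SW at lon 40°, lat 10°.
Square 5, 3: +5·2° lon, +3·1° lat → SW at lon 50°, lat 13°.
Subsquare w=22, a=0: +22·0.0833333° lon, +0·0.0416667° lat → SW at lon 51.8333°, lat 13°.
Cell spans 0.0833333° lon × 0.0416667° lat.
west 51.8333, east 51.9167.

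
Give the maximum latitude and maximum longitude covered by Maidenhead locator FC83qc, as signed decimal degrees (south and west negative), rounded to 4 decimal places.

Field F=5, C=2: +5·20° lon, +2·10° lat → SW at lon -80°, lat -70°.
Square 8, 3: +8·2° lon, +3·1° lat → SW at lon -64°, lat -67°.
Subsquare q=16, c=2: +16·0.0833333° lon, +2·0.0416667° lat → SW at lon -62.6667°, lat -66.9167°.
Cell spans 0.0833333° lon × 0.0416667° lat. NE corner is SW corner plus one full cell.
latitude -66.8750, longitude -62.5833.

-66.8750, -62.5833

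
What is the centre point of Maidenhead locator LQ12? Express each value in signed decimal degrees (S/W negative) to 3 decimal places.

Field L=11, Q=16: +11·20° lon, +16·10° lat → SW at lon 40°, lat 70°.
Square 1, 2: +1·2° lon, +2·1° lat → SW at lon 42°, lat 72°.
Cell spans 2° lon × 1° lat. Centre is SW corner plus half of each.
latitude 72.500, longitude 43.000.

72.500, 43.000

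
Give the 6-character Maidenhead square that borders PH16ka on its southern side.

Latitude subsquare a = 0; −1 → -1, wraps to 23 = x, carry into square.
Latitude square 6; −1 → 5.
The longitude characters are unchanged.

PH15kx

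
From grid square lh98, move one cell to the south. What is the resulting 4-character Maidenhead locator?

Latitude square 8; −1 → 7.
The longitude characters are unchanged.

LH97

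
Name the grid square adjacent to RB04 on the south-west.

QB93

Longitude square 0; −1 → -1, wraps to 9, carry into field.
Longitude field R = 17; −1 → 16 = Q.
Latitude square 4; −1 → 3.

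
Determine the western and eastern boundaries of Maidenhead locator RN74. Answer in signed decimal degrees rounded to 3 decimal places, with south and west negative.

174.000, 176.000

Field R=17, N=13: +17·20° lon, +13·10° lat → SW at lon 160°, lat 40°.
Square 7, 4: +7·2° lon, +4·1° lat → SW at lon 174°, lat 44°.
Cell spans 2° lon × 1° lat.
west 174.000, east 176.000.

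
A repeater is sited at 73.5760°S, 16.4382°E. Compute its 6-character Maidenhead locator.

Offset from 180°W / 90°S: lon 196.4382°, lat 16.4240°.
Field (20°×10°, letters A–R): lon ⌊196.4382/20⌋ = 9 → J; lat ⌊16.4240/10⌋ = 1 → B.
Square (2°×1°, digits 0–9): lon ⌊16.4382/2⌋ = 8; lat ⌊6.4240/1⌋ = 6.
Subsquare (5′×2.5′, letters a–x): lon ⌊0.4382/0.0833333⌋ = 5 → f; lat ⌊0.4240/0.0416667⌋ = 10 → k.

JB86fk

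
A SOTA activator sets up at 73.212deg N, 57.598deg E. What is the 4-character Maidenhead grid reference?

Shift to the Maidenhead origin (180°W, 90°S): lon 237.60, lat 163.21.
Field (20°×10°, letters A–R): lon ⌊237.60/20⌋ = 11 → L; lat ⌊163.21/10⌋ = 16 → Q.
Square (2°×1°, digits 0–9): lon ⌊17.60/2⌋ = 8; lat ⌊3.21/1⌋ = 3.

LQ83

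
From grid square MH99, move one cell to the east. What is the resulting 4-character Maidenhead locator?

NH09

Longitude square 9; +1 → 10, wraps to 0, carry into field.
Longitude field M = 12; +1 → 13 = N.
The latitude characters are unchanged.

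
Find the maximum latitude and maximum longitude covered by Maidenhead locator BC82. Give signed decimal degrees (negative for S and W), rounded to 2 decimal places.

Field B=1, C=2: +1·20° lon, +2·10° lat → SW at lon -160°, lat -70°.
Square 8, 2: +8·2° lon, +2·1° lat → SW at lon -144°, lat -68°.
Cell spans 2° lon × 1° lat. NE corner is SW corner plus one full cell.
latitude -67.00, longitude -142.00.

-67.00, -142.00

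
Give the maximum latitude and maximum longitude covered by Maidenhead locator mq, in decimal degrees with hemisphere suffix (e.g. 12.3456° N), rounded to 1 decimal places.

80.0° N, 80.0° E

Field M=12, Q=16: +12·20° lon, +16·10° lat → SW at lon 60°, lat 70°.
Cell spans 20° lon × 10° lat. NE corner is SW corner plus one full cell.
latitude 80.0° N, longitude 80.0° E.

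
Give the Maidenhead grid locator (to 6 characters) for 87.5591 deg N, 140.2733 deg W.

BR97un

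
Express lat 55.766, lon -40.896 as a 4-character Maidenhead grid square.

GO95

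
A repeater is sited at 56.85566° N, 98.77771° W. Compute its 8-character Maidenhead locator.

EO06ou65

Offset from 180°W / 90°S: lon 81.22229°, lat 146.85566°.
Field: lon ⌊81.22229/20⌋ = 4 → E; lat ⌊146.85566/10⌋ = 14 → O.
Square: lon ⌊1.22229/2⌋ = 0; lat ⌊6.85566/1⌋ = 6.
Subsquare: lon ⌊1.22229/0.0833333⌋ = 14 → o; lat ⌊0.85566/0.0416667⌋ = 20 → u.
Extended square: lon ⌊0.05562/0.00833333⌋ = 6; lat ⌊0.02233/0.00416667⌋ = 5.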